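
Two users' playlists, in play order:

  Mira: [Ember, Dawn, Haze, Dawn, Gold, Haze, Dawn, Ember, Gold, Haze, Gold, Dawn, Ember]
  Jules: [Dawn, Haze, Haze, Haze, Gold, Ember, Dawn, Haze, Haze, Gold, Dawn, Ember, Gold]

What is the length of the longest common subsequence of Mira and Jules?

8

One common subsequence of length 8: Dawn [2,1]; then Haze [3,4]; then Dawn [4,7]; then Haze [6,8]; then Haze [10,9]; then Gold [11,10]; then Dawn [12,11]; then Ember [13,12]. Since dp[13][13] = 8, nothing longer is possible.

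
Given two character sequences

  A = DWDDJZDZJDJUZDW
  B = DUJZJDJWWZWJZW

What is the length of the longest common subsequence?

Pick D [1,1] → J [5,3] → Z [6,4] → D [7,6] → Z [8,10] → J [11,12] → Z [13,13] → W [15,14]; all 8 characters appear in both, in order. Since dp[15][14] = 8, nothing longer is possible.

8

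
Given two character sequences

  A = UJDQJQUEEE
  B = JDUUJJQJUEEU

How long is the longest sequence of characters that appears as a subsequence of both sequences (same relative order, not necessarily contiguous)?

Taking U at A[1]=B[4]; then J at A[2]=B[6]; then Q at A[4]=B[7]; then J at A[5]=B[8]; then U at A[7]=B[9]; then E at A[8]=B[10]; then E at A[9]=B[11] gives a common subsequence of length 7, and the DP table's final entry dp[10][12] is also 7, so no common subsequence is longer.

7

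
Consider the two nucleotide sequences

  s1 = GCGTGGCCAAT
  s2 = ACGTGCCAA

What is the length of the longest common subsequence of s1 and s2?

Match C at s1[2]=s2[2], G at s1[3]=s2[3], T at s1[4]=s2[4], G at s1[6]=s2[5], C at s1[7]=s2[6], C at s1[8]=s2[7], A at s1[9]=s2[8], A at s1[10]=s2[9] — 8 bases in the same relative order in both. Since dp[11][9] = 8, nothing longer is possible.

8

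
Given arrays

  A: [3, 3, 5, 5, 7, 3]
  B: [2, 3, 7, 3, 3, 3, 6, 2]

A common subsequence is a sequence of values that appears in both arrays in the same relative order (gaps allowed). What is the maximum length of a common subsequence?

3

Let dp[i][j] be the LCS length of the first i values of A and the first j values of B. dp[i][j] = dp[i-1][j-1]+1 when the i-th and j-th values match, else max(dp[i-1][j], dp[i][j-1]).
    ·  2  3  7  3  3  3  6  2
 ·  0  0  0  0  0  0  0  0  0
 3  0  0  1  1  1  1  1  1  1
 3  0  0  1  1  2  2  2  2  2
 5  0  0  1  1  2  2  2  2  2
 5  0  0  1  1  2  2  2  2  2
 7  0  0  1  2  2  2  2  2  2
 3  0  0  1  2  3  3  3  3  3
dp[6][8] = 3. One LCS (by backtracking along matches): 3, 3, 3.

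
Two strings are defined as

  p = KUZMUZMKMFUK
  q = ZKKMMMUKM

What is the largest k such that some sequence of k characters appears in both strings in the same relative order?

6

Taking K (p #1, q #3) → M (p #4, q #4) → M (p #7, q #5) → M (p #9, q #6) → U (p #11, q #7) → K (p #12, q #8) gives a common subsequence of length 6. The LCS DP gives dp[12][9] = 6, so this is optimal.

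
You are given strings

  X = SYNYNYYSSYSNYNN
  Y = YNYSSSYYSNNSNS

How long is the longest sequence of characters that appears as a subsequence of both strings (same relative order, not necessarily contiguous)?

One common subsequence of length 10: Y at X[2]=Y[1] → N at X[3]=Y[2] → Y at X[4]=Y[3] → S at X[8]=Y[5] → S at X[9]=Y[6] → Y at X[10]=Y[8] → S at X[11]=Y[9] → N at X[12]=Y[10] → N at X[14]=Y[11] → N at X[15]=Y[13]. The LCS DP gives dp[15][14] = 10, so this is optimal.

10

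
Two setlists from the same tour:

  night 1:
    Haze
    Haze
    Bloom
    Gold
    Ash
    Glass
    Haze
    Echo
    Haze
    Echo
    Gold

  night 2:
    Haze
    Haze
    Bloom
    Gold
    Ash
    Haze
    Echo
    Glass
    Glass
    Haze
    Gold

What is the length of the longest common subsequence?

9

Match Haze at night 1[1]=night 2[1] → Haze at night 1[2]=night 2[2] → Bloom at night 1[3]=night 2[3] → Gold at night 1[4]=night 2[4] → Ash at night 1[5]=night 2[5] → Haze at night 1[7]=night 2[6] → Echo at night 1[8]=night 2[7] → Haze at night 1[9]=night 2[10] → Gold at night 1[11]=night 2[11] — 9 songs in the same relative order in both. dp[11][11] = 9 confirms this is the maximum.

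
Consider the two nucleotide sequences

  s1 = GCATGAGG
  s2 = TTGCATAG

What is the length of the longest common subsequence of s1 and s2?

6

Let dp[i][j] be the LCS length of the first i bases of s1 and the first j bases of s2. dp[i][j] = dp[i-1][j-1]+1 when the i-th and j-th bases match, else max(dp[i-1][j], dp[i][j-1]).
    ·  T  T  G  C  A  T  A  G
 ·  0  0  0  0  0  0  0  0  0
 G  0  0  0  1  1  1  1  1  1
 C  0  0  0  1  2  2  2  2  2
 A  0  0  0  1  2  3  3  3  3
 T  0  1  1  1  2  3  4  4  4
 G  0  1  1  2  2  3  4  4  5
 A  0  1  1  2  2  3  4  5  5
 G  0  1  1  2  2  3  4  5  6
 G  0  1  1  2  2  3  4  5  6
dp[8][8] = 6. One LCS (by backtracking along matches): GCATAG.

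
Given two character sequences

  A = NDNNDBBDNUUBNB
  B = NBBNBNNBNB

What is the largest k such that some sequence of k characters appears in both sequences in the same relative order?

Pick N (A #1, B #1); then N (A #3, B #4); then N (A #4, B #6); then N (A #9, B #7); then B (A #12, B #8); then N (A #13, B #9); then B (A #14, B #10); all 7 characters appear in both, in order. The LCS DP gives dp[14][10] = 7, so this is optimal.

7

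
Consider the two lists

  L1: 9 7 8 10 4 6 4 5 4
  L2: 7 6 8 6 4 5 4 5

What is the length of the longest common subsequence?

Let dp[i][j] be the LCS length of the first i values of L1 and the first j values of L2. dp[i][j] = dp[i-1][j-1]+1 when the i-th and j-th values match, else max(dp[i-1][j], dp[i][j-1]).
    ·  7  6  8  6  4  5  4  5
 ·  0  0  0  0  0  0  0  0  0
 9  0  0  0  0  0  0  0  0  0
 7  0  1  1  1  1  1  1  1  1
 8  0  1  1  2  2  2  2  2  2
10  0  1  1  2  2  2  2  2  2
 4  0  1  1  2  2  3  3  3  3
 6  0  1  2  2  3  3  3  3  3
 4  0  1  2  2  3  4  4  4  4
 5  0  1  2  2  3  4  5  5  5
 4  0  1  2  2  3  4  5  6  6
dp[9][8] = 6. One LCS (by backtracking along matches): 7, 8, 6, 4, 5, 4.

6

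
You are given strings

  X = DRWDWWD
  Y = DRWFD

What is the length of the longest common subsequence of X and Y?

Let dp[i][j] be the LCS length of the first i characters of X and the first j characters of Y. dp[i][j] = dp[i-1][j-1]+1 when the i-th and j-th characters match, else max(dp[i-1][j], dp[i][j-1]).
    ·  D  R  W  F  D
 ·  0  0  0  0  0  0
 D  0  1  1  1  1  1
 R  0  1  2  2  2  2
 W  0  1  2  3  3  3
 D  0  1  2  3  3  4
 W  0  1  2  3  3  4
 W  0  1  2  3  3  4
 D  0  1  2  3  3  4
dp[7][5] = 4. One LCS (by backtracking along matches): DRWD.

4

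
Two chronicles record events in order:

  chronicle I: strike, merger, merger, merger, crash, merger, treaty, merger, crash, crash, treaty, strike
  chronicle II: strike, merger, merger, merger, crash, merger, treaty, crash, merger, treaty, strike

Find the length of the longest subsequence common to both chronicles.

10

Taking strike [1,1], then merger [2,2], then merger [3,3], then merger [4,4], then crash [5,5], then merger [6,6], then treaty [7,7], then merger [8,9], then treaty [11,10], then strike [12,11] gives a common subsequence of length 10, and the DP table's final entry dp[12][11] is also 10, so no common subsequence is longer.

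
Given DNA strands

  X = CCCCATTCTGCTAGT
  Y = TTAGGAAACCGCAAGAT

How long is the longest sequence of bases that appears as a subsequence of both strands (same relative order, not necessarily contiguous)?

8

One common subsequence of length 8: T at X[6]=Y[1], then T at X[7]=Y[2], then C at X[8]=Y[10], then G at X[10]=Y[11], then C at X[11]=Y[12], then A at X[13]=Y[14], then G at X[14]=Y[15], then T at X[15]=Y[17]. The LCS DP gives dp[15][17] = 8, so this is optimal.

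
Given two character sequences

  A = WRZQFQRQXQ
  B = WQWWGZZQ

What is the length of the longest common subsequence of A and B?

3

Let dp[i][j] be the LCS length of the first i characters of A and the first j characters of B. dp[i][j] = dp[i-1][j-1]+1 when the i-th and j-th characters match, else max(dp[i-1][j], dp[i][j-1]).
    ·  W  Q  W  W  G  Z  Z  Q
 ·  0  0  0  0  0  0  0  0  0
 W  0  1  1  1  1  1  1  1  1
 R  0  1  1  1  1  1  1  1  1
 Z  0  1  1  1  1  1  2  2  2
 Q  0  1  2  2  2  2  2  2  3
 F  0  1  2  2  2  2  2  2  3
 Q  0  1  2  2  2  2  2  2  3
 R  0  1  2  2  2  2  2  2  3
 Q  0  1  2  2  2  2  2  2  3
 X  0  1  2  2  2  2  2  2  3
 Q  0  1  2  2  2  2  2  2  3
dp[10][8] = 3. One LCS (by backtracking along matches): WZQ.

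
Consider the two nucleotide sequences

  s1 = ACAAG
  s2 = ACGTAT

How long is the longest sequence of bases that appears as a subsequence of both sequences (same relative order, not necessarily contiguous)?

Let dp[i][j] be the LCS length of the first i bases of s1 and the first j bases of s2. dp[i][j] = dp[i-1][j-1]+1 when the i-th and j-th bases match, else max(dp[i-1][j], dp[i][j-1]).
    ·  A  C  G  T  A  T
 ·  0  0  0  0  0  0  0
 A  0  1  1  1  1  1  1
 C  0  1  2  2  2  2  2
 A  0  1  2  2  2  3  3
 A  0  1  2  2  2  3  3
 G  0  1  2  3  3  3  3
dp[5][6] = 3. One LCS (by backtracking along matches): ACA.

3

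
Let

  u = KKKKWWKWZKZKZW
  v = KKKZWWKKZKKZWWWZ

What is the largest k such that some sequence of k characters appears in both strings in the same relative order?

Match K at u[1]=v[1], then K at u[2]=v[2], then K at u[3]=v[3], then W at u[5]=v[5], then W at u[6]=v[6], then K at u[7]=v[8], then Z at u[9]=v[9], then K at u[10]=v[10], then K at u[12]=v[11], then Z at u[13]=v[12], then W at u[14]=v[15] — 11 characters in the same relative order in both, and the DP table's final entry dp[14][16] is also 11, so no common subsequence is longer.

11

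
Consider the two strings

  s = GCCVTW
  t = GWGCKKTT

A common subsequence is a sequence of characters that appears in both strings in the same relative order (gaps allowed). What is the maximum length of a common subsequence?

3

One common subsequence of length 3: G at s[1]=t[3], C at s[2]=t[4], T at s[5]=t[8], and the DP table's final entry dp[6][8] is also 3, so no common subsequence is longer.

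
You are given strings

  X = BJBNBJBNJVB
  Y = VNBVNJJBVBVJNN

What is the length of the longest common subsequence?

Pick B (X #1, Y #3) → J (X #2, Y #7) → B (X #3, Y #8) → B (X #5, Y #10) → J (X #6, Y #12) → N (X #8, Y #14); all 6 characters appear in both, in order. Since dp[11][14] = 6, nothing longer is possible.

6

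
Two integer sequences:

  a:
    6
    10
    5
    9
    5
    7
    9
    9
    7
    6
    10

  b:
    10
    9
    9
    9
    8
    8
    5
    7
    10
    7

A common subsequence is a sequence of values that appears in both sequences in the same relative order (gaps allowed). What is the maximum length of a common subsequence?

Pick 10 at a[2]=b[1], 9 at a[4]=b[2], 9 at a[7]=b[3], 9 at a[8]=b[4], 7 at a[9]=b[8], 10 at a[11]=b[9]; all 6 values appear in both, in order. dp[11][10] = 6 confirms this is the maximum.

6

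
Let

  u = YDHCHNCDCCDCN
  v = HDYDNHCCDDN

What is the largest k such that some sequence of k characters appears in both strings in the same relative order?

Pick Y at u[1]=v[3], then D at u[2]=v[4], then H at u[3]=v[6], then C at u[4]=v[7], then C at u[7]=v[8], then D at u[8]=v[9], then D at u[11]=v[10], then N at u[13]=v[11]; all 8 characters appear in both, in order, and the DP table's final entry dp[13][11] is also 8, so no common subsequence is longer.

8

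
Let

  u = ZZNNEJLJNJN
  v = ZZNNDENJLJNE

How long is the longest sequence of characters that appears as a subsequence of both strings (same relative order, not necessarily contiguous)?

Pick Z [1,1]; then Z [2,2]; then N [3,3]; then N [4,4]; then E [5,6]; then J [6,8]; then L [7,9]; then J [8,10]; then N [9,11]; all 9 characters appear in both, in order. dp[11][12] = 9 confirms this is the maximum.

9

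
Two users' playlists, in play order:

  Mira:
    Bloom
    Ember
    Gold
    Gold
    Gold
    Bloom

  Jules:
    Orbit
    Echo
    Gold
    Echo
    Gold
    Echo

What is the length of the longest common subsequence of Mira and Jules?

Match Gold [3,3], then Gold [4,5] — 2 songs in the same relative order in both. The LCS DP gives dp[6][6] = 2, so this is optimal.

2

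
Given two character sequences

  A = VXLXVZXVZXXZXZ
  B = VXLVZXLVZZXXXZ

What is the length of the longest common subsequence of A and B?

Match V at A[1]=B[1], X at A[2]=B[2], L at A[3]=B[3], V at A[5]=B[4], Z at A[6]=B[5], X at A[7]=B[6], V at A[8]=B[8], Z at A[9]=B[10], X at A[10]=B[11], X at A[11]=B[12], X at A[13]=B[13], Z at A[14]=B[14] — 12 characters in the same relative order in both. The LCS DP gives dp[14][14] = 12, so this is optimal.

12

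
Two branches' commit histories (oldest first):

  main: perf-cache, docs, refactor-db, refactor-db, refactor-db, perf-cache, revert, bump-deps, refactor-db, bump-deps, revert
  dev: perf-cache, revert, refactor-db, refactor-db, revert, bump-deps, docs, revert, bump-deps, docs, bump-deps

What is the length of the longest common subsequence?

One common subsequence of length 6: perf-cache at main[1]=dev[1]; then refactor-db at main[3]=dev[3]; then refactor-db at main[4]=dev[4]; then revert at main[7]=dev[8]; then bump-deps at main[8]=dev[9]; then bump-deps at main[10]=dev[11]. dp[11][11] = 6 confirms this is the maximum.

6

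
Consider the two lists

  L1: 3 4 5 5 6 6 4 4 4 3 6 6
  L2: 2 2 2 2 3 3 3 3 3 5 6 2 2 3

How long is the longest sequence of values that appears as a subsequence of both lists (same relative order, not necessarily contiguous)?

One common subsequence of length 4: 3 at L1[1]=L2[9], then 5 at L1[4]=L2[10], then 6 at L1[5]=L2[11], then 3 at L1[10]=L2[14]. Since dp[12][14] = 4, nothing longer is possible.

4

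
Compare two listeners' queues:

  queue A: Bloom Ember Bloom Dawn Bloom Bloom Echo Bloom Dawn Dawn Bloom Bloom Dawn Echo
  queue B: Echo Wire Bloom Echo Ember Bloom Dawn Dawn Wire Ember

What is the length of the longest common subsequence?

5

Pick Bloom (queue A #1, queue B #3) → Ember (queue A #2, queue B #5) → Bloom (queue A #3, queue B #6) → Dawn (queue A #4, queue B #7) → Dawn (queue A #9, queue B #8); all 5 songs appear in both, in order. Since dp[14][10] = 5, nothing longer is possible.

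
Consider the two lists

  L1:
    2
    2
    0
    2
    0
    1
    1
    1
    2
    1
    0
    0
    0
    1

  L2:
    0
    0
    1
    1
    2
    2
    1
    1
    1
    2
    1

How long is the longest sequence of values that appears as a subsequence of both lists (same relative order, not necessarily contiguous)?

Taking 2 (L1 #2, L2 #5); then 2 (L1 #4, L2 #6); then 1 (L1 #6, L2 #7); then 1 (L1 #7, L2 #8); then 1 (L1 #8, L2 #9); then 2 (L1 #9, L2 #10); then 1 (L1 #14, L2 #11) gives a common subsequence of length 7. Since dp[14][11] = 7, nothing longer is possible.

7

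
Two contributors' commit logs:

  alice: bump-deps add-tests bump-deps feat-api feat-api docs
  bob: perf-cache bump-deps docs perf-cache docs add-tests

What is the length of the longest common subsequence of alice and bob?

2

Taking bump-deps [1,2] → add-tests [2,6] gives a common subsequence of length 2. dp[6][6] = 2 confirms this is the maximum.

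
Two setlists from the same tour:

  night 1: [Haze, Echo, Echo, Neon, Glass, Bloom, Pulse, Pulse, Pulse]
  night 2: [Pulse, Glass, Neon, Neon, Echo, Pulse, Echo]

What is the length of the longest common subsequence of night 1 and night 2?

Match Echo (night 1 #2, night 2 #5), then Echo (night 1 #3, night 2 #7) — 2 songs in the same relative order in both. Since dp[9][7] = 2, nothing longer is possible.

2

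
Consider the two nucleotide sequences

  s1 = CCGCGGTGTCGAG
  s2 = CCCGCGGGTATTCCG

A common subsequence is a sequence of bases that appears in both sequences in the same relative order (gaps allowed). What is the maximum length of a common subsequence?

10

Match C at s1[1]=s2[2], C at s1[2]=s2[3], G at s1[3]=s2[4], C at s1[4]=s2[5], G at s1[5]=s2[7], G at s1[6]=s2[8], T at s1[7]=s2[11], T at s1[9]=s2[12], C at s1[10]=s2[14], G at s1[13]=s2[15] — 10 bases in the same relative order in both. Since dp[13][15] = 10, nothing longer is possible.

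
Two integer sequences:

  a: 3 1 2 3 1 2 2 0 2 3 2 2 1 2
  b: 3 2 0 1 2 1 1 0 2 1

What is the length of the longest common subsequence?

7

One common subsequence of length 7: 3 [1,1], 1 [2,4], 2 [3,5], 1 [5,7], 0 [8,8], 2 [12,9], 1 [13,10], and the DP table's final entry dp[14][10] is also 7, so no common subsequence is longer.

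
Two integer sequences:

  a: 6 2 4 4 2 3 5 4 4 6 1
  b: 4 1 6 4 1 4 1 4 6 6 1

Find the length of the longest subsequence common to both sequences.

6

Pick 6 [1,3], 4 [3,4], 4 [4,6], 4 [8,8], 6 [10,10], 1 [11,11]; all 6 values appear in both, in order. Since dp[11][11] = 6, nothing longer is possible.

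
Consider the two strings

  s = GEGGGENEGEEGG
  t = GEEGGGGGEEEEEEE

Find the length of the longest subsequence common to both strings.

9

Pick G at s[1]=t[1]; then E at s[2]=t[3]; then G at s[3]=t[6]; then G at s[4]=t[7]; then G at s[5]=t[8]; then E at s[6]=t[12]; then E at s[8]=t[13]; then E at s[10]=t[14]; then E at s[11]=t[15]; all 9 characters appear in both, in order. The LCS DP gives dp[13][15] = 9, so this is optimal.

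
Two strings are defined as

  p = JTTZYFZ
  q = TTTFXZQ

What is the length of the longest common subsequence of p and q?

Taking T [2,2], then T [3,3], then F [6,4], then Z [7,6] gives a common subsequence of length 4. Since dp[7][7] = 4, nothing longer is possible.

4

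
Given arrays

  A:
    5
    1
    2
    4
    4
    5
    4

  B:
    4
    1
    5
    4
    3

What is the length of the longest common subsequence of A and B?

Match 1 at A[2]=B[2], then 5 at A[6]=B[3], then 4 at A[7]=B[4] — 3 values in the same relative order in both. Since dp[7][5] = 3, nothing longer is possible.

3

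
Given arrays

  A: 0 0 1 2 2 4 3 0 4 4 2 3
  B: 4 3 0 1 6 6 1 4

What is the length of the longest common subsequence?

4

Pick 4 (A #6, B #1), 3 (A #7, B #2), 0 (A #8, B #3), 4 (A #10, B #8); all 4 values appear in both, in order. Since dp[12][8] = 4, nothing longer is possible.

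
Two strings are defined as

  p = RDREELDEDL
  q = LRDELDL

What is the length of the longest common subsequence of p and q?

6

One common subsequence of length 6: R [1,2], D [2,3], E [5,4], L [6,5], D [9,6], L [10,7]. The LCS DP gives dp[10][7] = 6, so this is optimal.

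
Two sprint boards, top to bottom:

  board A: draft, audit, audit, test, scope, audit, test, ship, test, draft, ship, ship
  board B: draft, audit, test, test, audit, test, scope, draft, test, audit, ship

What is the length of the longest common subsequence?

Taking draft (board A #1, board B #1) → audit (board A #2, board B #2) → audit (board A #3, board B #5) → test (board A #4, board B #6) → scope (board A #5, board B #7) → audit (board A #6, board B #10) → ship (board A #12, board B #11) gives a common subsequence of length 7. Since dp[12][11] = 7, nothing longer is possible.

7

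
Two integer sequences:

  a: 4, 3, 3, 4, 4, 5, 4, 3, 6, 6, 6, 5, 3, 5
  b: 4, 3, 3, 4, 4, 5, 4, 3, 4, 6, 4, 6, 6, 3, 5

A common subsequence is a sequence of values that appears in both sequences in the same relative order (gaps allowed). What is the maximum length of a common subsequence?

Pick 4 at a[1]=b[1] → 3 at a[2]=b[2] → 3 at a[3]=b[3] → 4 at a[4]=b[4] → 4 at a[5]=b[5] → 5 at a[6]=b[6] → 4 at a[7]=b[7] → 3 at a[8]=b[8] → 6 at a[9]=b[10] → 6 at a[10]=b[12] → 6 at a[11]=b[13] → 3 at a[13]=b[14] → 5 at a[14]=b[15]; all 13 values appear in both, in order, and the DP table's final entry dp[14][15] is also 13, so no common subsequence is longer.

13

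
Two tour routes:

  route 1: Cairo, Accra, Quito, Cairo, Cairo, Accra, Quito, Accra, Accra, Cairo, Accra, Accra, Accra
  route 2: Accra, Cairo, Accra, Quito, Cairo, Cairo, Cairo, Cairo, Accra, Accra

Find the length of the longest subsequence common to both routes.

Taking Cairo at route 1[1]=route 2[2], Accra at route 1[2]=route 2[3], Quito at route 1[3]=route 2[4], Cairo at route 1[4]=route 2[6], Cairo at route 1[5]=route 2[7], Cairo at route 1[10]=route 2[8], Accra at route 1[12]=route 2[9], Accra at route 1[13]=route 2[10] gives a common subsequence of length 8. dp[13][10] = 8 confirms this is the maximum.

8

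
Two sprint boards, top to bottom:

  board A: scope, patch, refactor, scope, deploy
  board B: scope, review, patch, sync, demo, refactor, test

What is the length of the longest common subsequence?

3

Pick scope at board A[1]=board B[1]; then patch at board A[2]=board B[3]; then refactor at board A[3]=board B[6]; all 3 tasks appear in both, in order. Since dp[5][7] = 3, nothing longer is possible.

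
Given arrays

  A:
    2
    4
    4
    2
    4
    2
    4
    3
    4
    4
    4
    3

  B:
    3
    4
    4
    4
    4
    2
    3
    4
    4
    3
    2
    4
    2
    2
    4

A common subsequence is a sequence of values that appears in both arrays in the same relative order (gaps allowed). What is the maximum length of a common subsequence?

Match 4 [2,4], 4 [3,5], 2 [4,6], 4 [5,8], 4 [7,9], 3 [8,10], 4 [9,12], 4 [11,15] — 8 values in the same relative order in both. Since dp[12][15] = 8, nothing longer is possible.

8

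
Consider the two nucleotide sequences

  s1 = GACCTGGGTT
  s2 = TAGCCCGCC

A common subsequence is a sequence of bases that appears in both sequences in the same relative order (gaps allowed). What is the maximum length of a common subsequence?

4

Match G (s1 #1, s2 #3) → C (s1 #3, s2 #5) → C (s1 #4, s2 #6) → G (s1 #6, s2 #7) — 4 bases in the same relative order in both. Since dp[10][9] = 4, nothing longer is possible.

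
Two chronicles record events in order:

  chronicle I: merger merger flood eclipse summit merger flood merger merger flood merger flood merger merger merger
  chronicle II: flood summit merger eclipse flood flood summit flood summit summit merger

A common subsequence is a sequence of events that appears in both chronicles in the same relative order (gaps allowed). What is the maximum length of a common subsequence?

7

Pick flood at chronicle I[3]=chronicle II[1], summit at chronicle I[5]=chronicle II[2], merger at chronicle I[6]=chronicle II[3], flood at chronicle I[7]=chronicle II[5], flood at chronicle I[10]=chronicle II[6], flood at chronicle I[12]=chronicle II[8], merger at chronicle I[15]=chronicle II[11]; all 7 events appear in both, in order, and the DP table's final entry dp[15][11] is also 7, so no common subsequence is longer.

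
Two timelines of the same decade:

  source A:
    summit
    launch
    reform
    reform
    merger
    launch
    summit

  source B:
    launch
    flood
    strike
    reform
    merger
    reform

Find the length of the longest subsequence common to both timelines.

3

Taking launch (source A #2, source B #1), reform (source A #3, source B #4), reform (source A #4, source B #6) gives a common subsequence of length 3, and the DP table's final entry dp[7][6] is also 3, so no common subsequence is longer.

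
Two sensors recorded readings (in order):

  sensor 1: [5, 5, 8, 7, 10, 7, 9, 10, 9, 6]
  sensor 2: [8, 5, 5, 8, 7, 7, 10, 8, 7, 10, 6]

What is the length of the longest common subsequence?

8

Let dp[i][j] be the LCS length of the first i values of sensor 1 and the first j values of sensor 2. dp[i][j] = dp[i-1][j-1]+1 when the i-th and j-th values match, else max(dp[i-1][j], dp[i][j-1]).
    ·  8  5  5  8  7  7 10  8  7 10  6
 ·  0  0  0  0  0  0  0  0  0  0  0  0
 5  0  0  1  1  1  1  1  1  1  1  1  1
 5  0  0  1  2  2  2  2  2  2  2  2  2
 8  0  1  1  2  3  3  3  3  3  3  3  3
 7  0  1  1  2  3  4  4  4  4  4  4  4
10  0  1  1  2  3  4  4  5  5  5  5  5
 7  0  1  1  2  3  4  5  5  5  6  6  6
 9  0  1  1  2  3  4  5  5  5  6  6  6
10  0  1  1  2  3  4  5  6  6  6  7  7
 9  0  1  1  2  3  4  5  6  6  6  7  7
 6  0  1  1  2  3  4  5  6  6  6  7  8
dp[10][11] = 8. One LCS (by backtracking along matches): 5, 5, 8, 7, 10, 7, 10, 6.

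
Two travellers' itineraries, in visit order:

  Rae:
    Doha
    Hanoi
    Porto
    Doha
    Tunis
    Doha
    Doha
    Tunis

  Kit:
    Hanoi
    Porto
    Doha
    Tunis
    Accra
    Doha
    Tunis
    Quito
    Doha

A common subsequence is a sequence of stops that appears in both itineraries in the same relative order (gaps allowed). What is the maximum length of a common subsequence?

Taking Hanoi (Rae #2, Kit #1), Porto (Rae #3, Kit #2), Doha (Rae #4, Kit #3), Tunis (Rae #5, Kit #4), Doha (Rae #6, Kit #6), Doha (Rae #7, Kit #9) gives a common subsequence of length 6. dp[8][9] = 6 confirms this is the maximum.

6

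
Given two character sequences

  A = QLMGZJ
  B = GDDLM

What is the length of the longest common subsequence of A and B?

2

One common subsequence of length 2: L at A[2]=B[4], M at A[3]=B[5]. dp[6][5] = 2 confirms this is the maximum.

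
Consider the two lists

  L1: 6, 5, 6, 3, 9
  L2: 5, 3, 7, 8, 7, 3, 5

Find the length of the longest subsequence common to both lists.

Taking 5 (L1 #2, L2 #1), 3 (L1 #4, L2 #6) gives a common subsequence of length 2, and the DP table's final entry dp[5][7] is also 2, so no common subsequence is longer.

2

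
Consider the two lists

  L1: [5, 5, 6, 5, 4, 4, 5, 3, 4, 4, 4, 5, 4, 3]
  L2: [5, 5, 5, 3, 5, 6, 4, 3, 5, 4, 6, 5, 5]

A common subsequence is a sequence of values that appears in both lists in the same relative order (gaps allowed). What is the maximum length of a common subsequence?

Taking 5 (L1 #1, L2 #3) → 5 (L1 #2, L2 #5) → 6 (L1 #3, L2 #6) → 5 (L1 #4, L2 #9) → 4 (L1 #5, L2 #10) → 5 (L1 #7, L2 #12) → 5 (L1 #12, L2 #13) gives a common subsequence of length 7. The LCS DP gives dp[14][13] = 7, so this is optimal.

7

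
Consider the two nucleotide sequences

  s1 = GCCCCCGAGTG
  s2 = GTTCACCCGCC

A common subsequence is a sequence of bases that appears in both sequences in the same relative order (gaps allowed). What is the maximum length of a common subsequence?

6

Pick G [1,1], then C [2,6], then C [3,7], then C [4,8], then C [5,10], then C [6,11]; all 6 bases appear in both, in order. Since dp[11][11] = 6, nothing longer is possible.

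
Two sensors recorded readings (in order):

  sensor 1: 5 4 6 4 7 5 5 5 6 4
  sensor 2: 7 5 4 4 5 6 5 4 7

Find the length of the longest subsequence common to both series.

6

Match 5 (sensor 1 #1, sensor 2 #2), then 4 (sensor 1 #2, sensor 2 #3), then 4 (sensor 1 #4, sensor 2 #4), then 5 (sensor 1 #6, sensor 2 #5), then 5 (sensor 1 #8, sensor 2 #7), then 4 (sensor 1 #10, sensor 2 #8) — 6 values in the same relative order in both, and the DP table's final entry dp[10][9] is also 6, so no common subsequence is longer.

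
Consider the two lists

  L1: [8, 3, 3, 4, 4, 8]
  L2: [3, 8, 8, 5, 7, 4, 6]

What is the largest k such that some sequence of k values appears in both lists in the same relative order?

Taking 8 at L1[1]=L2[3], 4 at L1[4]=L2[6] gives a common subsequence of length 2. dp[6][7] = 2 confirms this is the maximum.

2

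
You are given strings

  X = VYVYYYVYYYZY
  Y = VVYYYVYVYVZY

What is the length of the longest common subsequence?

Match V [1,1], then V [3,2], then Y [4,3], then Y [5,4], then Y [6,5], then V [7,6], then Y [8,7], then Y [9,9], then Z [11,11], then Y [12,12] — 10 characters in the same relative order in both. Since dp[12][12] = 10, nothing longer is possible.

10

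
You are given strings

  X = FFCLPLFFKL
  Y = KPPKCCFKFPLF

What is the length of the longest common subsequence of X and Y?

5

Pick F (X #1, Y #7), then F (X #2, Y #9), then P (X #5, Y #10), then L (X #6, Y #11), then F (X #8, Y #12); all 5 characters appear in both, in order, and the DP table's final entry dp[10][12] is also 5, so no common subsequence is longer.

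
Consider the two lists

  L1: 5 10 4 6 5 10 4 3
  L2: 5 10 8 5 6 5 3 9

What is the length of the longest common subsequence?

Taking 5 at L1[1]=L2[1], 10 at L1[2]=L2[2], 6 at L1[4]=L2[5], 5 at L1[5]=L2[6], 3 at L1[8]=L2[7] gives a common subsequence of length 5. Since dp[8][8] = 5, nothing longer is possible.

5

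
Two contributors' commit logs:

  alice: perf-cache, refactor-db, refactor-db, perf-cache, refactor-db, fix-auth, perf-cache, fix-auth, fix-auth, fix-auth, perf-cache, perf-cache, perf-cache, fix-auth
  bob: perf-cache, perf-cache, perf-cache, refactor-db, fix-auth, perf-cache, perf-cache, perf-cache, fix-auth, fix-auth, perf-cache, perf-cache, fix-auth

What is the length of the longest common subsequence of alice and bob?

10

Pick perf-cache [1,2] → perf-cache [4,3] → refactor-db [5,4] → fix-auth [6,5] → perf-cache [7,8] → fix-auth [9,9] → fix-auth [10,10] → perf-cache [12,11] → perf-cache [13,12] → fix-auth [14,13]; all 10 commits appear in both, in order. dp[14][13] = 10 confirms this is the maximum.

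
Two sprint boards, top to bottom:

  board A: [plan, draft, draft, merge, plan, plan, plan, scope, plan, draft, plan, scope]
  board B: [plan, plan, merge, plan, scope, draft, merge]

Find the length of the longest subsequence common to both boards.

5

Pick plan [1,2], then merge [4,3], then plan [7,4], then scope [8,5], then draft [10,6]; all 5 tasks appear in both, in order. Since dp[12][7] = 5, nothing longer is possible.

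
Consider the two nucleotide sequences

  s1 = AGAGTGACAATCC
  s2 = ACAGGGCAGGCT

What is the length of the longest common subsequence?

7

Match A (s1 #1, s2 #3), then G (s1 #2, s2 #6), then A (s1 #3, s2 #8), then G (s1 #4, s2 #9), then G (s1 #6, s2 #10), then C (s1 #8, s2 #11), then T (s1 #11, s2 #12) — 7 bases in the same relative order in both. The LCS DP gives dp[13][12] = 7, so this is optimal.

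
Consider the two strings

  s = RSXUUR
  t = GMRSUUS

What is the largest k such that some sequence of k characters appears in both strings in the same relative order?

4

Match R at s[1]=t[3] → S at s[2]=t[4] → U at s[4]=t[5] → U at s[5]=t[6] — 4 characters in the same relative order in both, and the DP table's final entry dp[6][7] is also 4, so no common subsequence is longer.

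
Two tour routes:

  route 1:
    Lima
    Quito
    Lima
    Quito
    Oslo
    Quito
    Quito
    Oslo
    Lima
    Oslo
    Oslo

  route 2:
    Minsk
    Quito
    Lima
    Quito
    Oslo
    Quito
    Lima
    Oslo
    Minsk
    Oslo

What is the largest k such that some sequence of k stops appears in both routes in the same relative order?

Match Quito (route 1 #2, route 2 #2), then Lima (route 1 #3, route 2 #3), then Quito (route 1 #4, route 2 #4), then Oslo (route 1 #5, route 2 #5), then Quito (route 1 #7, route 2 #6), then Lima (route 1 #9, route 2 #7), then Oslo (route 1 #10, route 2 #8), then Oslo (route 1 #11, route 2 #10) — 8 stops in the same relative order in both, and the DP table's final entry dp[11][10] is also 8, so no common subsequence is longer.

8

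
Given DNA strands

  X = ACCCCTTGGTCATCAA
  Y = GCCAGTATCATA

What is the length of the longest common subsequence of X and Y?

9

One common subsequence of length 9: C at X[2]=Y[2], then C at X[3]=Y[3], then G at X[9]=Y[5], then T at X[10]=Y[6], then A at X[12]=Y[7], then T at X[13]=Y[8], then C at X[14]=Y[9], then A at X[15]=Y[10], then A at X[16]=Y[12]. dp[16][12] = 9 confirms this is the maximum.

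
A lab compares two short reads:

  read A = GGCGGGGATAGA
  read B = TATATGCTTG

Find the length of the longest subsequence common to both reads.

One common subsequence of length 4: G [2,6], then C [3,7], then T [9,9], then G [11,10]. The LCS DP gives dp[12][10] = 4, so this is optimal.

4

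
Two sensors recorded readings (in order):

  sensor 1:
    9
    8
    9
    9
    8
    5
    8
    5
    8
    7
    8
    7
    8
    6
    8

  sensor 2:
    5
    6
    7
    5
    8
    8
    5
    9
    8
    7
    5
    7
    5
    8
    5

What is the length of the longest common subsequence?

Match 8 [2,5] → 8 [5,6] → 5 [6,7] → 8 [7,9] → 5 [8,11] → 7 [10,12] → 8 [11,14] — 7 values in the same relative order in both. Since dp[15][15] = 7, nothing longer is possible.

7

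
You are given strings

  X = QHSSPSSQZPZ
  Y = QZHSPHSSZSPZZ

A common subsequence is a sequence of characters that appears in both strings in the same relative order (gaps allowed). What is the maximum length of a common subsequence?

One common subsequence of length 9: Q (X #1, Y #1), H (X #2, Y #3), S (X #4, Y #4), P (X #5, Y #5), S (X #6, Y #7), S (X #7, Y #8), Z (X #9, Y #9), P (X #10, Y #11), Z (X #11, Y #13). Since dp[11][13] = 9, nothing longer is possible.

9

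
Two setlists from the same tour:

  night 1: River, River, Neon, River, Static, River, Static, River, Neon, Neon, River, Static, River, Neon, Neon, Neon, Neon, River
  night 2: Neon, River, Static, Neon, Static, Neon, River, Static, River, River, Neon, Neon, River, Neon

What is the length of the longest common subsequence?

Match Neon [3,1]; then River [4,2]; then Static [5,3]; then Static [7,5]; then Neon [10,6]; then River [11,7]; then Static [12,8]; then River [13,10]; then Neon [14,11]; then Neon [15,12]; then Neon [17,14] — 11 songs in the same relative order in both, and the DP table's final entry dp[18][14] is also 11, so no common subsequence is longer.

11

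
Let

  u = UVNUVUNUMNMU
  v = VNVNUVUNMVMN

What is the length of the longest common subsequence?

8

Pick V at u[2]=v[3]; then N at u[3]=v[4]; then U at u[4]=v[5]; then V at u[5]=v[6]; then U at u[6]=v[7]; then N at u[7]=v[8]; then M at u[9]=v[11]; then N at u[10]=v[12]; all 8 characters appear in both, in order. The LCS DP gives dp[12][12] = 8, so this is optimal.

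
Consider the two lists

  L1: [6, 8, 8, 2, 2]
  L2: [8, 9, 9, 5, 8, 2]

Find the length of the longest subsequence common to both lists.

Pick 8 at L1[2]=L2[1]; then 8 at L1[3]=L2[5]; then 2 at L1[5]=L2[6]; all 3 values appear in both, in order. Since dp[5][6] = 3, nothing longer is possible.

3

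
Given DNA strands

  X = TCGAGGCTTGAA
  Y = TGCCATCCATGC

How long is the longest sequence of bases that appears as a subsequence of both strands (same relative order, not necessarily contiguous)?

6

Let dp[i][j] be the LCS length of the first i bases of X and the first j bases of Y. dp[i][j] = dp[i-1][j-1]+1 when the i-th and j-th bases match, else max(dp[i-1][j], dp[i][j-1]).
    ·  T  G  C  C  A  T  C  C  A  T  G  C
 ·  0  0  0  0  0  0  0  0  0  0  0  0  0
 T  0  1  1  1  1  1  1  1  1  1  1  1  1
 C  0  1  1  2  2  2  2  2  2  2  2  2  2
 G  0  1  2  2  2  2  2  2  2  2  2  3  3
 A  0  1  2  2  2  3  3  3  3  3  3  3  3
 G  0  1  2  2  2  3  3  3  3  3  3  4  4
 G  0  1  2  2  2  3  3  3  3  3  3  4  4
 C  0  1  2  3  3  3  3  4  4  4  4  4  5
 T  0  1  2  3  3  3  4  4  4  4  5  5  5
 T  0  1  2  3  3  3  4  4  4  4  5  5  5
 G  0  1  2  3  3  3  4  4  4  4  5  6  6
 A  0  1  2  3  3  4  4  4  4  5  5  6  6
 A  0  1  2  3  3  4  4  4  4  5  5  6  6
dp[12][12] = 6. One LCS (by backtracking along matches): TCACTG.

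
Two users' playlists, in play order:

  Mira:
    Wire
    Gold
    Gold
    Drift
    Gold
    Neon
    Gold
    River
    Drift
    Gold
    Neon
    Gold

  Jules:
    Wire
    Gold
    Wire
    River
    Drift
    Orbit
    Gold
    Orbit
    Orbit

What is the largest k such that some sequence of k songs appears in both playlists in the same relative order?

One common subsequence of length 5: Wire at Mira[1]=Jules[1], then Gold at Mira[2]=Jules[2], then River at Mira[8]=Jules[4], then Drift at Mira[9]=Jules[5], then Gold at Mira[10]=Jules[7]. The LCS DP gives dp[12][9] = 5, so this is optimal.

5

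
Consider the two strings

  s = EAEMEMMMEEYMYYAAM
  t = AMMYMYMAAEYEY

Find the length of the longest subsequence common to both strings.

8

Pick A (s #2, t #1), M (s #4, t #2), M (s #6, t #3), M (s #7, t #5), M (s #8, t #7), E (s #9, t #10), E (s #10, t #12), Y (s #14, t #13); all 8 characters appear in both, in order, and the DP table's final entry dp[17][13] is also 8, so no common subsequence is longer.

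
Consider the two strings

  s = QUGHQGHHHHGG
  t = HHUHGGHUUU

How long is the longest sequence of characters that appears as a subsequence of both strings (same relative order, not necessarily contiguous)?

5

Pick H [4,1] → H [7,2] → H [10,4] → G [11,5] → G [12,6]; all 5 characters appear in both, in order, and the DP table's final entry dp[12][10] is also 5, so no common subsequence is longer.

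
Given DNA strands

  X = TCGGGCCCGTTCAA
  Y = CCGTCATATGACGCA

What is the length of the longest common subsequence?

7

Taking T (X #1, Y #4), then C (X #2, Y #5), then G (X #3, Y #10), then C (X #8, Y #12), then G (X #9, Y #13), then C (X #12, Y #14), then A (X #14, Y #15) gives a common subsequence of length 7, and the DP table's final entry dp[14][15] is also 7, so no common subsequence is longer.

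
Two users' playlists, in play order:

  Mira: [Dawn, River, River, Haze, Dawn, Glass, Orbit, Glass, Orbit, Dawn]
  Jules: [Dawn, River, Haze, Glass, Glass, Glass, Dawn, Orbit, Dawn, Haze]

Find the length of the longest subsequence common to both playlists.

One common subsequence of length 7: Dawn [1,1], River [3,2], Haze [4,3], Glass [6,5], Glass [8,6], Orbit [9,8], Dawn [10,9]. dp[10][10] = 7 confirms this is the maximum.

7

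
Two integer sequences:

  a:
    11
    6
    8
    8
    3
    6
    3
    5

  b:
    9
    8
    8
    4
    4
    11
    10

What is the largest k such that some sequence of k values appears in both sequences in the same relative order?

2

Taking 8 at a[3]=b[2], 8 at a[4]=b[3] gives a common subsequence of length 2. Since dp[8][7] = 2, nothing longer is possible.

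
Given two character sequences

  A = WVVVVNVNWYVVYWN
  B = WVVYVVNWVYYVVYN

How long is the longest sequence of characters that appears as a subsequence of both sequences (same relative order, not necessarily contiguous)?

12

Pick W at A[1]=B[1], V at A[2]=B[2], V at A[3]=B[3], V at A[4]=B[5], V at A[5]=B[6], N at A[6]=B[7], V at A[7]=B[9], Y at A[10]=B[11], V at A[11]=B[12], V at A[12]=B[13], Y at A[13]=B[14], N at A[15]=B[15]; all 12 characters appear in both, in order. dp[15][15] = 12 confirms this is the maximum.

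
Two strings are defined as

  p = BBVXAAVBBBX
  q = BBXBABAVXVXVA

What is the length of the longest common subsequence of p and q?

7

Pick B at p[1]=q[1], B at p[2]=q[2], X at p[4]=q[3], A at p[5]=q[5], A at p[6]=q[7], V at p[7]=q[10], X at p[11]=q[11]; all 7 characters appear in both, in order. Since dp[11][13] = 7, nothing longer is possible.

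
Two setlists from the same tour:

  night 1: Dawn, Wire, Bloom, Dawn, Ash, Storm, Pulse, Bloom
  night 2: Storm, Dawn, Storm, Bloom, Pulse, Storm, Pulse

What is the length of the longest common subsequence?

One common subsequence of length 4: Dawn (night 1 #1, night 2 #2); then Bloom (night 1 #3, night 2 #4); then Storm (night 1 #6, night 2 #6); then Pulse (night 1 #7, night 2 #7). Since dp[8][7] = 4, nothing longer is possible.

4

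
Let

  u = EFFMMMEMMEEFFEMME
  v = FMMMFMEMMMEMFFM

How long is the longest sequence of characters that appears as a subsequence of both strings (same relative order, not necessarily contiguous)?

Match F [2,1]; then M [4,3]; then M [5,4]; then M [6,6]; then E [7,7]; then M [8,9]; then M [9,10]; then E [10,11]; then F [12,13]; then F [13,14]; then M [16,15] — 11 characters in the same relative order in both. Since dp[17][15] = 11, nothing longer is possible.

11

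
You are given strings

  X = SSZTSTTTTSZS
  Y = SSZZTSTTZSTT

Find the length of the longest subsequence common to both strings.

Taking S (X #1, Y #1), S (X #2, Y #2), Z (X #3, Y #4), T (X #4, Y #5), S (X #5, Y #6), T (X #6, Y #7), T (X #7, Y #8), T (X #8, Y #11), T (X #9, Y #12) gives a common subsequence of length 9. Since dp[12][12] = 9, nothing longer is possible.

9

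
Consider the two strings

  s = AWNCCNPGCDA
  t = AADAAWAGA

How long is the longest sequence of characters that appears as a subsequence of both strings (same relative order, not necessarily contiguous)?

One common subsequence of length 4: A at s[1]=t[5]; then W at s[2]=t[6]; then G at s[8]=t[8]; then A at s[11]=t[9], and the DP table's final entry dp[11][9] is also 4, so no common subsequence is longer.

4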